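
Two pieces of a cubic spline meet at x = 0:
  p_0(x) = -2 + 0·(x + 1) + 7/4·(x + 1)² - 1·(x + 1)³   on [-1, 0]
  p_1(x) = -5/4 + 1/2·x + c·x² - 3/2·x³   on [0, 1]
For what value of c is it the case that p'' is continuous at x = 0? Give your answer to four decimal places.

p_0''(x) = 7/2 - 6·(x + 1), so p_0''(0) = -5/2. On the right, p_1''(0) = 2c, so c = -5/4.

-1.2500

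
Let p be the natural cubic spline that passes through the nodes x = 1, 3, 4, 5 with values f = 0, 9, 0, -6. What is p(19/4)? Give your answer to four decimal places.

-4.8210

Let M_i = p''(x_i). Step sizes h_i = 2, 1, 1; slopes of the chords Δ_i = (y_(i+1) - y_i)/h_i = 9/2, -9, -6.
  2·M_0 + 6·M_1 + 1·M_2 = 6(Δ_1 - Δ_0) = -81
  1·M_1 + 4·M_2 + 1·M_3 = 6(Δ_2 - Δ_1) = 18
Natural end conditions: M_0 = M_3 = 0.
Hence M_0 = 0, M_1 = -342/23, M_2 = 189/23, M_3 = 0.
On [4, 5], p(x) = 0 - 201/23·(x - 4) + 189/46·(x - 4)² - 63/46·(x - 4)³.
With (x - 4) = 3/4: p(19/4) = -14193/2944.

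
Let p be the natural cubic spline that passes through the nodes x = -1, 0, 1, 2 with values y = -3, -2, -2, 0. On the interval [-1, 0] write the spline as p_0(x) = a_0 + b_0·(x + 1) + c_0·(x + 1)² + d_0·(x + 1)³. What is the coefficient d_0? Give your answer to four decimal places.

-0.4000

Write m_i for p''(x_i). With h_i = 1, 1, 1 and divided differences Δ_i = 1, 0, 2, the continuity of p' gives the tridiagonal system
  1·m_0 + 4·m_1 + 1·m_2 = 6(Δ_1 - Δ_0) = -6
  1·m_1 + 4·m_2 + 1·m_3 = 6(Δ_2 - Δ_1) = 12
Natural end conditions: m_0 = m_3 = 0.
Forward elimination and back-substitution give m_0 = 0, m_1 = -12/5, m_2 = 18/5, m_3 = 0.
On [-1, 0], with p_0(x) = a_0 + b_0·(x + 1) + c_0·(x + 1)² + d_0·(x + 1)³: c_0 = m_0/2 = 0, d_0 = (m_1 - m_0)/(6h_0) = -2/5, b_0 = Δ_0 - h_0(2m_0 + m_1)/6 = 7/5.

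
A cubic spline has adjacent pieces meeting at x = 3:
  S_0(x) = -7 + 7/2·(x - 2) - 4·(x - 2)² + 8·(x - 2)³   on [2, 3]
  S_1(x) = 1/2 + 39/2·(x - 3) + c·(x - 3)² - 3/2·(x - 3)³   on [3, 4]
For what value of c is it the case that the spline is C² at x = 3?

S_0''(x) = -8 + 48·(x - 2), so S_0''(3) = 40. On the right, S_1''(3) = 2c, so c = 20.

20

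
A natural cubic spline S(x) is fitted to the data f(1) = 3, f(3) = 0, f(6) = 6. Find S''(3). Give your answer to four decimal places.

2.1000

With M_i denoting the second derivative at x_i, h_i = 2, 3, and Δ_i = (y_(i+1) − y_i)/h_i = -3/2, 2:
  2·M_0 + 10·M_1 + 3·M_2 = 6(Δ_1 - Δ_0) = 21
Natural end conditions: M_0 = M_2 = 0.
Forward elimination and back-substitution give M_0 = 0, M_1 = 21/10, M_2 = 0.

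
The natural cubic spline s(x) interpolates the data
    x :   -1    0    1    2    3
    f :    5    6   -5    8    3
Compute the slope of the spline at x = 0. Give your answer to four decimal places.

With M_i denoting the second derivative at x_i, h_i = 1, 1, 1, 1, and Δ_i = (y_(i+1) − y_i)/h_i = 1, -11, 13, -5:
  1·M_0 + 4·M_1 + 1·M_2 = 6(Δ_1 - Δ_0) = -72
  1·M_1 + 4·M_2 + 1·M_3 = 6(Δ_2 - Δ_1) = 144
  1·M_2 + 4·M_3 + 1·M_4 = 6(Δ_3 - Δ_2) = -108
Natural end conditions: M_0 = M_4 = 0.
Solving: M_0 = 0, M_1 = -63/2, M_2 = 54, M_3 = -81/2, M_4 = 0.
On [0, 1], s'(x) = b_1 + 2c_1·x + 3d_1·x² with b_1 = Δ_1 - h_1(2M_1 + M_2)/6 = -19/2, c_1 = M_1/2 = -63/4, d_1 = (M_2 - M_1)/(6h_1) = 57/4. So s'(0) = -19/2.

-9.5000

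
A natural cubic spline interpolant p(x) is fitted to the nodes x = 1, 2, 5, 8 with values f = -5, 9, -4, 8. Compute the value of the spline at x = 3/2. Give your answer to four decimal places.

With M_i denoting the second derivative at x_i, h_i = 1, 3, 3, and Δ_i = (y_(i+1) − y_i)/h_i = 14, -13/3, 4:
  1·M_0 + 8·M_1 + 3·M_2 = 6(Δ_1 - Δ_0) = -110
  3·M_1 + 12·M_2 + 3·M_3 = 6(Δ_2 - Δ_1) = 50
Natural end conditions: M_0 = M_3 = 0.
Solving the tridiagonal system: M_0 = 0, M_1 = -490/29, M_2 = 730/87, M_3 = 0.
On [1, 2], p(x) = -5 + 1463/87·(x - 1) + 0·(x - 1)² - 245/87·(x - 1)³.
With (x - 1) = 1/2: p(3/2) = 709/232.

3.0560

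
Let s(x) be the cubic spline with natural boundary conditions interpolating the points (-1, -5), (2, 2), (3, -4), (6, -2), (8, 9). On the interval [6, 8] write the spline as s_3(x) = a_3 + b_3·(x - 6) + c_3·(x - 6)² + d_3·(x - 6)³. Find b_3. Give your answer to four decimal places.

4.6434

Put σ_i = s'' at the i-th knot. Here h = (3, 1, 3, 2) and Δ = (7/3, -6, 2/3, 11/2), so the interior equations h_(i-1)·σ_(i-1) + 2(h_(i-1)+h_i)·σ_i + h_i·σ_(i+1) = 6(Δ_i − Δ_(i-1)) read
  3·σ_0 + 8·σ_1 + 1·σ_2 = 6(Δ_1 - Δ_0) = -50
  1·σ_1 + 8·σ_2 + 3·σ_3 = 6(Δ_2 - Δ_1) = 40
  3·σ_2 + 10·σ_3 + 2·σ_4 = 6(Δ_3 - Δ_2) = 29
Natural end conditions: σ_0 = σ_4 = 0.
Forward elimination and back-substitution give σ_0 = 0, σ_1 = -3863/558, σ_2 = 1502/279, σ_3 = 239/186, σ_4 = 0.
On [6, 8], with s_3(x) = a_3 + b_3·(x - 6) + c_3·(x - 6)² + d_3·(x - 6)³: c_3 = σ_3/2 = 239/372, d_3 = (σ_4 - σ_3)/(6h_3) = -239/2232, b_3 = Δ_3 - h_3(2σ_3 + σ_4)/6 = 2591/558.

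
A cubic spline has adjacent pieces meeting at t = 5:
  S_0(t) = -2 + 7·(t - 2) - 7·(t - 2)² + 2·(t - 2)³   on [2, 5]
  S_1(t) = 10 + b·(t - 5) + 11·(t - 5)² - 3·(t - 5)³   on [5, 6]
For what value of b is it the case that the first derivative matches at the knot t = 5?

S_0'(t) = 7 - 14·(t - 2) + 6·(t - 2)², so S_0'(5) = 19. On the right, S_1'(5) = b, so b = 19.

19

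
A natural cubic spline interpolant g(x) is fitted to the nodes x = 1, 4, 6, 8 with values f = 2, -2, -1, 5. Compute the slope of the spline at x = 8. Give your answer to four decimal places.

Put σ_i = g'' at the i-th knot. Here h = (3, 2, 2) and Δ = (-4/3, 1/2, 3), so the interior equations h_(i-1)·σ_(i-1) + 2(h_(i-1)+h_i)·σ_i + h_i·σ_(i+1) = 6(Δ_i − Δ_(i-1)) read
  3·σ_0 + 10·σ_1 + 2·σ_2 = 6(Δ_1 - Δ_0) = 11
  2·σ_1 + 8·σ_2 + 2·σ_3 = 6(Δ_2 - Δ_1) = 15
Natural end conditions: σ_0 = σ_3 = 0.
Hence σ_0 = 0, σ_1 = 29/38, σ_2 = 32/19, σ_3 = 0.
On [6, 8], g'(x) = b_2 + 2c_2·(x - 6) + 3d_2·(x - 6)² with b_2 = Δ_2 - h_2(2σ_2 + σ_3)/6 = 107/57, c_2 = σ_2/2 = 16/19, d_2 = (σ_3 - σ_2)/(6h_2) = -8/57. So g'(8) = 203/57.

3.5614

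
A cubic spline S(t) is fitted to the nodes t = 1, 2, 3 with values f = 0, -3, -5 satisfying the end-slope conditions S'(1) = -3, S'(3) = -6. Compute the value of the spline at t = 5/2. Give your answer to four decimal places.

-3.4375

Let σ_i = S''(x_i). Step sizes h_i = 1, 1; slopes of the chords Δ_i = (y_(i+1) - y_i)/h_i = -3, -2.
  1·σ_0 + 4·σ_1 + 1·σ_2 = 6(Δ_1 - Δ_0) = 6
Clamped end conditions give two more equations: 2h_0·σ_0 + h_0·σ_1 = 6(Δ_0 - S'(1)) = 0 and h_1·σ_1 + 2h_1·σ_2 = 6(S'(3) - Δ_1) = -24.
Solving: σ_0 = -3, σ_1 = 6, σ_2 = -15.
On [2, 3], S(t) = -3 - 3/2·(t - 2) + 3·(t - 2)² - 7/2·(t - 2)³.
With (t - 2) = 1/2: S(5/2) = -55/16.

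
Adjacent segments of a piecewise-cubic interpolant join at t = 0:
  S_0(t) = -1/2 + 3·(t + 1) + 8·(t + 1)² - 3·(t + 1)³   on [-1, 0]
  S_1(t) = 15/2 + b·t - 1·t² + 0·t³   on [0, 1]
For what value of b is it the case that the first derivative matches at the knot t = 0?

10

S_0'(t) = 3 + 16·(t + 1) - 9·(t + 1)², so S_0'(0) = 10. On the right, S_1'(0) = b, so b = 10.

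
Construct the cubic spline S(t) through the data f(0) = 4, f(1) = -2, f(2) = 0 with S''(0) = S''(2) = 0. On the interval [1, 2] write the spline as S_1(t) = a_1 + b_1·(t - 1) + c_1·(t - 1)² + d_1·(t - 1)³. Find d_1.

-2

Put M_i = S'' at the i-th knot. Here h = (1, 1) and Δ = (-6, 2), so the interior equations h_(i-1)·M_(i-1) + 2(h_(i-1)+h_i)·M_i + h_i·M_(i+1) = 6(Δ_i − Δ_(i-1)) read
  1·M_0 + 4·M_1 + 1·M_2 = 6(Δ_1 - Δ_0) = 48
Natural end conditions: M_0 = M_2 = 0.
Solving the tridiagonal system: M_0 = 0, M_1 = 12, M_2 = 0.
On [1, 2], with S_1(t) = a_1 + b_1·(t - 1) + c_1·(t - 1)² + d_1·(t - 1)³: c_1 = M_1/2 = 6, d_1 = (M_2 - M_1)/(6h_1) = -2, b_1 = Δ_1 - h_1(2M_1 + M_2)/6 = -2.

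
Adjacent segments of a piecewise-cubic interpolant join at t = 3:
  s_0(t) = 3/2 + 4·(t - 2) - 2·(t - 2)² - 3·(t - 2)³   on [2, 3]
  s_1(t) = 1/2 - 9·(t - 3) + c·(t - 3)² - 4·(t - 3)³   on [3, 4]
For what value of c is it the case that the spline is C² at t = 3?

s_0''(t) = -4 - 18·(t - 2), so s_0''(3) = -22. On the right, s_1''(3) = 2c, so c = -11.

-11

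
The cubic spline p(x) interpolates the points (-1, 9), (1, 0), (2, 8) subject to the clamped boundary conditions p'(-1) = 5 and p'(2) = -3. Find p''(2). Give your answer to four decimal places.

-48.1667

Put σ_i = p'' at the i-th knot. Here h = (2, 1) and Δ = (-9/2, 8), so the interior equations h_(i-1)·σ_(i-1) + 2(h_(i-1)+h_i)·σ_i + h_i·σ_(i+1) = 6(Δ_i − Δ_(i-1)) read
  2·σ_0 + 6·σ_1 + 1·σ_2 = 6(Δ_1 - Δ_0) = 75
Clamped end conditions give two more equations: 2h_0·σ_0 + h_0·σ_1 = 6(Δ_0 - p'(-1)) = -57 and h_1·σ_1 + 2h_1·σ_2 = 6(p'(2) - Δ_1) = -66.
Solving the tridiagonal system: σ_0 = -353/12, σ_1 = 91/3, σ_2 = -289/6.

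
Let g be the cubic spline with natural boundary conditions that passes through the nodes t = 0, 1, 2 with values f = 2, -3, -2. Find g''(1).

9

Write m_i for g''(x_i). With h_i = 1, 1 and divided differences Δ_i = -5, 1, the continuity of g' gives the tridiagonal system
  1·m_0 + 4·m_1 + 1·m_2 = 6(Δ_1 - Δ_0) = 36
Natural end conditions: m_0 = m_2 = 0.
Hence m_0 = 0, m_1 = 9, m_2 = 0.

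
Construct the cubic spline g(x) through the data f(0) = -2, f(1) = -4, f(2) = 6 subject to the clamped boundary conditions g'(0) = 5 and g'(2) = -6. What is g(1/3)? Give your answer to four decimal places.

-2.2407

Let M_i = g''(x_i). Step sizes h_i = 1, 1; slopes of the chords Δ_i = (y_(i+1) - y_i)/h_i = -2, 10.
  1·M_0 + 4·M_1 + 1·M_2 = 6(Δ_1 - Δ_0) = 72
Clamped end conditions give two more equations: 2h_0·M_0 + h_0·M_1 = 6(Δ_0 - g'(0)) = -42 and h_1·M_1 + 2h_1·M_2 = 6(g'(2) - Δ_1) = -96.
Solving the tridiagonal system: M_0 = -89/2, M_1 = 47, M_2 = -143/2.
On [0, 1], g(x) = -2 + 5·x - 89/4·x² + 61/4·x³.
With x = 1/3: g(1/3) = -121/54.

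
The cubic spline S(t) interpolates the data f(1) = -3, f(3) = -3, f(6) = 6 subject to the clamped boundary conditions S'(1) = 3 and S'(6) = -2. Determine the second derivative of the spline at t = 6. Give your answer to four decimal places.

Let σ_i = S''(x_i). Step sizes h_i = 2, 3; slopes of the chords Δ_i = (y_(i+1) - y_i)/h_i = 0, 3.
  2·σ_0 + 10·σ_1 + 3·σ_2 = 6(Δ_1 - Δ_0) = 18
Clamped end conditions give two more equations: 2h_0·σ_0 + h_0·σ_1 = 6(Δ_0 - S'(1)) = -18 and h_1·σ_1 + 2h_1·σ_2 = 6(S'(6) - Δ_1) = -30.
Solving the tridiagonal system: σ_0 = -73/10, σ_1 = 28/5, σ_2 = -39/5.

-7.8000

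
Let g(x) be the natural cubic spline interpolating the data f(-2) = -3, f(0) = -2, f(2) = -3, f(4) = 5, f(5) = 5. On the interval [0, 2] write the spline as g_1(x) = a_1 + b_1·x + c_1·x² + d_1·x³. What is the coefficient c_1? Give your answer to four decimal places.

Write M_i for g''(x_i). With h_i = 2, 2, 2, 1 and divided differences Δ_i = 1/2, -1/2, 4, 0, the continuity of g' gives the tridiagonal system
  2·M_0 + 8·M_1 + 2·M_2 = 6(Δ_1 - Δ_0) = -6
  2·M_1 + 8·M_2 + 2·M_3 = 6(Δ_2 - Δ_1) = 27
  2·M_2 + 6·M_3 + 1·M_4 = 6(Δ_3 - Δ_2) = -24
Natural end conditions: M_0 = M_4 = 0.
Solving the tridiagonal system: M_0 = 0, M_1 = -171/82, M_2 = 219/41, M_3 = -237/41, M_4 = 0.
On [0, 2], with g_1(x) = a_1 + b_1·x + c_1·x² + d_1·x³: c_1 = M_1/2 = -171/164, d_1 = (M_2 - M_1)/(6h_1) = 203/328, b_1 = Δ_1 - h_1(2M_1 + M_2)/6 = -73/82.

-1.0427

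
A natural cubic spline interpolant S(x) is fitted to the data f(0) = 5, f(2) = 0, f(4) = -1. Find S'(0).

Put m_i = S'' at the i-th knot. Here h = (2, 2) and Δ = (-5/2, -1/2), so the interior equations h_(i-1)·m_(i-1) + 2(h_(i-1)+h_i)·m_i + h_i·m_(i+1) = 6(Δ_i − Δ_(i-1)) read
  2·m_0 + 8·m_1 + 2·m_2 = 6(Δ_1 - Δ_0) = 12
Natural end conditions: m_0 = m_2 = 0.
Solving: m_0 = 0, m_1 = 3/2, m_2 = 0.
On [0, 2], S'(x) = b_0 + 2c_0·x + 3d_0·x² with b_0 = Δ_0 - h_0(2m_0 + m_1)/6 = -3, c_0 = m_0/2 = 0, d_0 = (m_1 - m_0)/(6h_0) = 1/8. So S'(0) = -3.

-3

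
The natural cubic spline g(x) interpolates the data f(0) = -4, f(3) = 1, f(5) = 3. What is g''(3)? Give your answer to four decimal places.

Let m_i = g''(x_i). Step sizes h_i = 3, 2; slopes of the chords Δ_i = (y_(i+1) - y_i)/h_i = 5/3, 1.
  3·m_0 + 10·m_1 + 2·m_2 = 6(Δ_1 - Δ_0) = -4
Natural end conditions: m_0 = m_2 = 0.
Hence m_0 = 0, m_1 = -2/5, m_2 = 0.

-0.4000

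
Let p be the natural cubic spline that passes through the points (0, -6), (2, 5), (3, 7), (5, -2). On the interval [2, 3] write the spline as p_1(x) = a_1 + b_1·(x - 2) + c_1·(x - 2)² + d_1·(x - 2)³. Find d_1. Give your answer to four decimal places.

With M_i denoting the second derivative at x_i, h_i = 2, 1, 2, and Δ_i = (y_(i+1) − y_i)/h_i = 11/2, 2, -9/2:
  2·M_0 + 6·M_1 + 1·M_2 = 6(Δ_1 - Δ_0) = -21
  1·M_1 + 6·M_2 + 2·M_3 = 6(Δ_2 - Δ_1) = -39
Natural end conditions: M_0 = M_3 = 0.
Solving: M_0 = 0, M_1 = -87/35, M_2 = -213/35, M_3 = 0.
On [2, 3], with p_1(x) = a_1 + b_1·(x - 2) + c_1·(x - 2)² + d_1·(x - 2)³: c_1 = M_1/2 = -87/70, d_1 = (M_2 - M_1)/(6h_1) = -3/5, b_1 = Δ_1 - h_1(2M_1 + M_2)/6 = 269/70.

-0.6000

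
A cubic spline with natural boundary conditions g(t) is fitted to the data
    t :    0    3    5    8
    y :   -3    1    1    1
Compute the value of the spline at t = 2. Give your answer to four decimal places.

Put m_i = g'' at the i-th knot. Here h = (3, 2, 3) and Δ = (4/3, 0, 0), so the interior equations h_(i-1)·m_(i-1) + 2(h_(i-1)+h_i)·m_i + h_i·m_(i+1) = 6(Δ_i − Δ_(i-1)) read
  3·m_0 + 10·m_1 + 2·m_2 = 6(Δ_1 - Δ_0) = -8
  2·m_1 + 10·m_2 + 3·m_3 = 6(Δ_2 - Δ_1) = 0
Natural end conditions: m_0 = m_3 = 0.
Solving the tridiagonal system: m_0 = 0, m_1 = -5/6, m_2 = 1/6, m_3 = 0.
On [0, 3], g(t) = -3 + 7/4·t + 0·t² - 5/108·t³.
With t = 2: g(2) = 7/54.

0.1296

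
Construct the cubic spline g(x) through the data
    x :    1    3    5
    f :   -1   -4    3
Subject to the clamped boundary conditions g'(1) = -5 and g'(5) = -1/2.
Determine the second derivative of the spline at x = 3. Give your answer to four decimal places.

5.2500

Put σ_i = g'' at the i-th knot. Here h = (2, 2) and Δ = (-3/2, 7/2), so the interior equations h_(i-1)·σ_(i-1) + 2(h_(i-1)+h_i)·σ_i + h_i·σ_(i+1) = 6(Δ_i − Δ_(i-1)) read
  2·σ_0 + 8·σ_1 + 2·σ_2 = 6(Δ_1 - Δ_0) = 30
Clamped end conditions give two more equations: 2h_0·σ_0 + h_0·σ_1 = 6(Δ_0 - g'(1)) = 21 and h_1·σ_1 + 2h_1·σ_2 = 6(g'(5) - Δ_1) = -24.
Solving the tridiagonal system: σ_0 = 21/8, σ_1 = 21/4, σ_2 = -69/8.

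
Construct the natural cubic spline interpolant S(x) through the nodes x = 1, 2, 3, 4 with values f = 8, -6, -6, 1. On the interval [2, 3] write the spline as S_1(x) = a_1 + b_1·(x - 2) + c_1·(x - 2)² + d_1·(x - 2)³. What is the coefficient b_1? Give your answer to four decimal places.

With σ_i denoting the second derivative at x_i, h_i = 1, 1, 1, and Δ_i = (y_(i+1) − y_i)/h_i = -14, 0, 7:
  1·σ_0 + 4·σ_1 + 1·σ_2 = 6(Δ_1 - Δ_0) = 84
  1·σ_1 + 4·σ_2 + 1·σ_3 = 6(Δ_2 - Δ_1) = 42
Natural end conditions: σ_0 = σ_3 = 0.
Solving the tridiagonal system: σ_0 = 0, σ_1 = 98/5, σ_2 = 28/5, σ_3 = 0.
On [2, 3], with S_1(x) = a_1 + b_1·(x - 2) + c_1·(x - 2)² + d_1·(x - 2)³: c_1 = σ_1/2 = 49/5, d_1 = (σ_2 - σ_1)/(6h_1) = -7/3, b_1 = Δ_1 - h_1(2σ_1 + σ_2)/6 = -112/15.

-7.4667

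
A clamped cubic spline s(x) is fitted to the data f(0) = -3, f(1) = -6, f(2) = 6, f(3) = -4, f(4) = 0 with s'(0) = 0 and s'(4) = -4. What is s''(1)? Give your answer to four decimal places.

Put M_i = s'' at the i-th knot. Here h = (1, 1, 1, 1) and Δ = (-3, 12, -10, 4), so the interior equations h_(i-1)·M_(i-1) + 2(h_(i-1)+h_i)·M_i + h_i·M_(i+1) = 6(Δ_i − Δ_(i-1)) read
  1·M_0 + 4·M_1 + 1·M_2 = 6(Δ_1 - Δ_0) = 90
  1·M_1 + 4·M_2 + 1·M_3 = 6(Δ_2 - Δ_1) = -132
  1·M_2 + 4·M_3 + 1·M_4 = 6(Δ_3 - Δ_2) = 84
Clamped end conditions give two more equations: 2h_0·M_0 + h_0·M_1 = 6(Δ_0 - s'(0)) = -18 and h_3·M_3 + 2h_3·M_4 = 6(s'(4) - Δ_3) = -48.
Forward elimination and back-substitution give M_0 = -871/28, M_1 = 619/14, M_2 = -223/4, M_3 = 655/14, M_4 = -1327/28.

44.2143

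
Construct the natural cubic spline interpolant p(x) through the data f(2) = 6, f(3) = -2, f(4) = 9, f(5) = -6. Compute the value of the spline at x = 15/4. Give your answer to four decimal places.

Put M_i = p'' at the i-th knot. Here h = (1, 1, 1) and Δ = (-8, 11, -15), so the interior equations h_(i-1)·M_(i-1) + 2(h_(i-1)+h_i)·M_i + h_i·M_(i+1) = 6(Δ_i − Δ_(i-1)) read
  1·M_0 + 4·M_1 + 1·M_2 = 6(Δ_1 - Δ_0) = 114
  1·M_1 + 4·M_2 + 1·M_3 = 6(Δ_2 - Δ_1) = -156
Natural end conditions: M_0 = M_3 = 0.
Solving: M_0 = 0, M_1 = 204/5, M_2 = -246/5, M_3 = 0.
On [3, 4], p(x) = -2 + 28/5·(x - 3) + 102/5·(x - 3)² - 15·(x - 3)³.
With (x - 3) = 3/4: p(15/4) = 2351/320.

7.3469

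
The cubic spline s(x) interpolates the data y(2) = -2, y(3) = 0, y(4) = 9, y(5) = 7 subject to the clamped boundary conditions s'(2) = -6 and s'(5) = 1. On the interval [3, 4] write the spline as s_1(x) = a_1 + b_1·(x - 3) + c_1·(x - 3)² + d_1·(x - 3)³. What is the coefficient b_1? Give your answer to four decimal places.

Put M_i = s'' at the i-th knot. Here h = (1, 1, 1) and Δ = (2, 9, -2), so the interior equations h_(i-1)·M_(i-1) + 2(h_(i-1)+h_i)·M_i + h_i·M_(i+1) = 6(Δ_i − Δ_(i-1)) read
  1·M_0 + 4·M_1 + 1·M_2 = 6(Δ_1 - Δ_0) = 42
  1·M_1 + 4·M_2 + 1·M_3 = 6(Δ_2 - Δ_1) = -66
Clamped end conditions give two more equations: 2h_0·M_0 + h_0·M_1 = 6(Δ_0 - s'(2)) = 48 and h_2·M_2 + 2h_2·M_3 = 6(s'(5) - Δ_2) = 18.
Solving: M_0 = 268/15, M_1 = 184/15, M_2 = -374/15, M_3 = 322/15.
On [3, 4], with s_1(x) = a_1 + b_1·(x - 3) + c_1·(x - 3)² + d_1·(x - 3)³: c_1 = M_1/2 = 92/15, d_1 = (M_2 - M_1)/(6h_1) = -31/5, b_1 = Δ_1 - h_1(2M_1 + M_2)/6 = 136/15.

9.0667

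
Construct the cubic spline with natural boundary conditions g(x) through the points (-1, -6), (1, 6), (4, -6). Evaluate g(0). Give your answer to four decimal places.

1.5000

With m_i denoting the second derivative at x_i, h_i = 2, 3, and Δ_i = (y_(i+1) − y_i)/h_i = 6, -4:
  2·m_0 + 10·m_1 + 3·m_2 = 6(Δ_1 - Δ_0) = -60
Natural end conditions: m_0 = m_2 = 0.
Forward elimination and back-substitution give m_0 = 0, m_1 = -6, m_2 = 0.
On [-1, 1], g(x) = -6 + 8·(x + 1) + 0·(x + 1)² - 1/2·(x + 1)³.
With (x + 1) = 1: g(0) = 3/2.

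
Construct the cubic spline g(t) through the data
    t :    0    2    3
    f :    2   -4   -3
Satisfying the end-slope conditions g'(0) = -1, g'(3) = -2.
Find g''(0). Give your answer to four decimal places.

Write M_i for g''(x_i). With h_i = 2, 1 and divided differences Δ_i = -3, 1, the continuity of g' gives the tridiagonal system
  2·M_0 + 6·M_1 + 1·M_2 = 6(Δ_1 - Δ_0) = 24
Clamped end conditions give two more equations: 2h_0·M_0 + h_0·M_1 = 6(Δ_0 - g'(0)) = -12 and h_1·M_1 + 2h_1·M_2 = 6(g'(3) - Δ_1) = -18.
Forward elimination and back-substitution give M_0 = -22/3, M_1 = 26/3, M_2 = -40/3.

-7.3333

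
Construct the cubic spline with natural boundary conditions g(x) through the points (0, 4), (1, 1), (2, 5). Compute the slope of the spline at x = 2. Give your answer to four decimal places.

Let M_i = g''(x_i). Step sizes h_i = 1, 1; slopes of the chords Δ_i = (y_(i+1) - y_i)/h_i = -3, 4.
  1·M_0 + 4·M_1 + 1·M_2 = 6(Δ_1 - Δ_0) = 42
Natural end conditions: M_0 = M_2 = 0.
Hence M_0 = 0, M_1 = 21/2, M_2 = 0.
On [1, 2], g'(x) = b_1 + 2c_1·(x - 1) + 3d_1·(x - 1)² with b_1 = Δ_1 - h_1(2M_1 + M_2)/6 = 1/2, c_1 = M_1/2 = 21/4, d_1 = (M_2 - M_1)/(6h_1) = -7/4. So g'(2) = 23/4.

5.7500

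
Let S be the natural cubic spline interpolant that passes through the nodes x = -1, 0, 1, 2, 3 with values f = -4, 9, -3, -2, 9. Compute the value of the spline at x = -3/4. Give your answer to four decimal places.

0.9953

Put M_i = S'' at the i-th knot. Here h = (1, 1, 1, 1) and Δ = (13, -12, 1, 11), so the interior equations h_(i-1)·M_(i-1) + 2(h_(i-1)+h_i)·M_i + h_i·M_(i+1) = 6(Δ_i − Δ_(i-1)) read
  1·M_0 + 4·M_1 + 1·M_2 = 6(Δ_1 - Δ_0) = -150
  1·M_1 + 4·M_2 + 1·M_3 = 6(Δ_2 - Δ_1) = 78
  1·M_2 + 4·M_3 + 1·M_4 = 6(Δ_3 - Δ_2) = 60
Natural end conditions: M_0 = M_4 = 0.
Hence M_0 = 0, M_1 = -1251/28, M_2 = 201/7, M_3 = 219/28, M_4 = 0.
On [-1, 0], S(x) = -4 + 1145/56·(x + 1) + 0·(x + 1)² - 417/56·(x + 1)³.
With (x + 1) = 1/4: S(-3/4) = 3567/3584.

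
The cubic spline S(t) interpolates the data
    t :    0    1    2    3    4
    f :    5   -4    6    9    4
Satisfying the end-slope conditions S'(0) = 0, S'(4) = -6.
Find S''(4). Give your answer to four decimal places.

0.5357

Put m_i = S'' at the i-th knot. Here h = (1, 1, 1, 1) and Δ = (-9, 10, 3, -5), so the interior equations h_(i-1)·m_(i-1) + 2(h_(i-1)+h_i)·m_i + h_i·m_(i+1) = 6(Δ_i − Δ_(i-1)) read
  1·m_0 + 4·m_1 + 1·m_2 = 6(Δ_1 - Δ_0) = 114
  1·m_1 + 4·m_2 + 1·m_3 = 6(Δ_2 - Δ_1) = -42
  1·m_2 + 4·m_3 + 1·m_4 = 6(Δ_3 - Δ_2) = -48
Clamped end conditions give two more equations: 2h_0·m_0 + h_0·m_1 = 6(Δ_0 - S'(0)) = -54 and h_3·m_3 + 2h_3·m_4 = 6(S'(4) - Δ_3) = -6.
Hence m_0 = -1401/28, m_1 = 645/14, m_2 = -81/4, m_3 = -99/14, m_4 = 15/28.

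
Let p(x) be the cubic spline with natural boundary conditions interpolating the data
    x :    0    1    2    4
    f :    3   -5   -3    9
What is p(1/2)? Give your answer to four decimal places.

-1.9130

With M_i denoting the second derivative at x_i, h_i = 1, 1, 2, and Δ_i = (y_(i+1) − y_i)/h_i = -8, 2, 6:
  1·M_0 + 4·M_1 + 1·M_2 = 6(Δ_1 - Δ_0) = 60
  1·M_1 + 6·M_2 + 2·M_3 = 6(Δ_2 - Δ_1) = 24
Natural end conditions: M_0 = M_3 = 0.
Hence M_0 = 0, M_1 = 336/23, M_2 = 36/23, M_3 = 0.
On [0, 1], p(x) = 3 - 240/23·x + 0·x² + 56/23·x³.
With x = 1/2: p(1/2) = -44/23.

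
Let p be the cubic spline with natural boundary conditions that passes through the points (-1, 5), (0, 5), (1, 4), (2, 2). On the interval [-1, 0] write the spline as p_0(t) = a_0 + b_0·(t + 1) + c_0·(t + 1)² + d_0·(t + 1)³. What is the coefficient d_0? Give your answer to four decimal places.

-0.2000

Put M_i = p'' at the i-th knot. Here h = (1, 1, 1) and Δ = (0, -1, -2), so the interior equations h_(i-1)·M_(i-1) + 2(h_(i-1)+h_i)·M_i + h_i·M_(i+1) = 6(Δ_i − Δ_(i-1)) read
  1·M_0 + 4·M_1 + 1·M_2 = 6(Δ_1 - Δ_0) = -6
  1·M_1 + 4·M_2 + 1·M_3 = 6(Δ_2 - Δ_1) = -6
Natural end conditions: M_0 = M_3 = 0.
Solving the tridiagonal system: M_0 = 0, M_1 = -6/5, M_2 = -6/5, M_3 = 0.
On [-1, 0], with p_0(t) = a_0 + b_0·(t + 1) + c_0·(t + 1)² + d_0·(t + 1)³: c_0 = M_0/2 = 0, d_0 = (M_1 - M_0)/(6h_0) = -1/5, b_0 = Δ_0 - h_0(2M_0 + M_1)/6 = 1/5.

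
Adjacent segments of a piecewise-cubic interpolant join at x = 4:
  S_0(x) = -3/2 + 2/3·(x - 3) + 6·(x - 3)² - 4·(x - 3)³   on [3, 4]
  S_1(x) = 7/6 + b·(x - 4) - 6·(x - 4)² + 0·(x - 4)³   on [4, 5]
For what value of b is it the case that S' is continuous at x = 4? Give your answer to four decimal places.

S_0'(x) = 2/3 + 12·(x - 3) - 12·(x - 3)², so S_0'(4) = 2/3. On the right, S_1'(4) = b, so b = 2/3.

0.6667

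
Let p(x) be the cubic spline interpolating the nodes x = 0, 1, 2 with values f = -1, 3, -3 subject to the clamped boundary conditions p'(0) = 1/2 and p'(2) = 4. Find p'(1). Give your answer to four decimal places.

Put M_i = p'' at the i-th knot. Here h = (1, 1) and Δ = (4, -6), so the interior equations h_(i-1)·M_(i-1) + 2(h_(i-1)+h_i)·M_i + h_i·M_(i+1) = 6(Δ_i − Δ_(i-1)) read
  1·M_0 + 4·M_1 + 1·M_2 = 6(Δ_1 - Δ_0) = -60
Clamped end conditions give two more equations: 2h_0·M_0 + h_0·M_1 = 6(Δ_0 - p'(0)) = 21 and h_1·M_1 + 2h_1·M_2 = 6(p'(2) - Δ_1) = 60.
Hence M_0 = 109/4, M_1 = -67/2, M_2 = 187/4.
On [1, 2], p'(x) = b_1 + 2c_1·(x - 1) + 3d_1·(x - 1)² with b_1 = Δ_1 - h_1(2M_1 + M_2)/6 = -21/8, c_1 = M_1/2 = -67/4, d_1 = (M_2 - M_1)/(6h_1) = 107/8. So p'(1) = -21/8.

-2.6250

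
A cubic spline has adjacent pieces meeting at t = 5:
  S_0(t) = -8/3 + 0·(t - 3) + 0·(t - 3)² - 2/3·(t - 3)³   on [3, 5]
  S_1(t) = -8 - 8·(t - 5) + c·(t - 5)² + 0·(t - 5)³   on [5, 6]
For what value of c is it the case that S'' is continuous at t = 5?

S_0''(t) = 0 - 4·(t - 3), so S_0''(5) = -8. On the right, S_1''(5) = 2c, so c = -4.

-4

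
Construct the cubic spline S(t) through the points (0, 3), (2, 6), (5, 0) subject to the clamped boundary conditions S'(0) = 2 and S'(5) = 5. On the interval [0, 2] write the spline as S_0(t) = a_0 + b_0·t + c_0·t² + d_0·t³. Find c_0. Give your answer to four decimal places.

0.9750

With M_i denoting the second derivative at x_i, h_i = 2, 3, and Δ_i = (y_(i+1) − y_i)/h_i = 3/2, -2:
  2·M_0 + 10·M_1 + 3·M_2 = 6(Δ_1 - Δ_0) = -21
Clamped end conditions give two more equations: 2h_0·M_0 + h_0·M_1 = 6(Δ_0 - S'(0)) = -3 and h_1·M_1 + 2h_1·M_2 = 6(S'(5) - Δ_1) = 42.
Solving the tridiagonal system: M_0 = 39/20, M_1 = -27/5, M_2 = 97/10.
On [0, 2], with S_0(t) = a_0 + b_0·t + c_0·t² + d_0·t³: c_0 = M_0/2 = 39/40, d_0 = (M_1 - M_0)/(6h_0) = -49/80, b_0 = Δ_0 - h_0(2M_0 + M_1)/6 = 2.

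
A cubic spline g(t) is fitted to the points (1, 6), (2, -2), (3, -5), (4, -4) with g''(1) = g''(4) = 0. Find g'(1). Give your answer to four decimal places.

-9.0667

Let m_i = g''(x_i). Step sizes h_i = 1, 1, 1; slopes of the chords Δ_i = (y_(i+1) - y_i)/h_i = -8, -3, 1.
  1·m_0 + 4·m_1 + 1·m_2 = 6(Δ_1 - Δ_0) = 30
  1·m_1 + 4·m_2 + 1·m_3 = 6(Δ_2 - Δ_1) = 24
Natural end conditions: m_0 = m_3 = 0.
Solving the tridiagonal system: m_0 = 0, m_1 = 32/5, m_2 = 22/5, m_3 = 0.
On [1, 2], g'(t) = b_0 + 2c_0·(t - 1) + 3d_0·(t - 1)² with b_0 = Δ_0 - h_0(2m_0 + m_1)/6 = -136/15, c_0 = m_0/2 = 0, d_0 = (m_1 - m_0)/(6h_0) = 16/15. So g'(1) = -136/15.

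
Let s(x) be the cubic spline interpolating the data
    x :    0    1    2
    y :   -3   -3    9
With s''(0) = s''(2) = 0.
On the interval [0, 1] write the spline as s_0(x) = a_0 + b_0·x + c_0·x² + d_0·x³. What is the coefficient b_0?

With m_i denoting the second derivative at x_i, h_i = 1, 1, and Δ_i = (y_(i+1) − y_i)/h_i = 0, 12:
  1·m_0 + 4·m_1 + 1·m_2 = 6(Δ_1 - Δ_0) = 72
Natural end conditions: m_0 = m_2 = 0.
Hence m_0 = 0, m_1 = 18, m_2 = 0.
On [0, 1], with s_0(x) = a_0 + b_0·x + c_0·x² + d_0·x³: c_0 = m_0/2 = 0, d_0 = (m_1 - m_0)/(6h_0) = 3, b_0 = Δ_0 - h_0(2m_0 + m_1)/6 = -3.

-3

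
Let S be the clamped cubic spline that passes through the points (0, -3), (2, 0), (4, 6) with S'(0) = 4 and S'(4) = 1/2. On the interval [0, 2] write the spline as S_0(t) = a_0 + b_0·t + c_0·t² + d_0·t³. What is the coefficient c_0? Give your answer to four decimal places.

-2.8750

With σ_i denoting the second derivative at x_i, h_i = 2, 2, and Δ_i = (y_(i+1) − y_i)/h_i = 3/2, 3:
  2·σ_0 + 8·σ_1 + 2·σ_2 = 6(Δ_1 - Δ_0) = 9
Clamped end conditions give two more equations: 2h_0·σ_0 + h_0·σ_1 = 6(Δ_0 - S'(0)) = -15 and h_1·σ_1 + 2h_1·σ_2 = 6(S'(4) - Δ_1) = -15.
Forward elimination and back-substitution give σ_0 = -23/4, σ_1 = 4, σ_2 = -23/4.
On [0, 2], with S_0(t) = a_0 + b_0·t + c_0·t² + d_0·t³: c_0 = σ_0/2 = -23/8, d_0 = (σ_1 - σ_0)/(6h_0) = 13/16, b_0 = Δ_0 - h_0(2σ_0 + σ_1)/6 = 4.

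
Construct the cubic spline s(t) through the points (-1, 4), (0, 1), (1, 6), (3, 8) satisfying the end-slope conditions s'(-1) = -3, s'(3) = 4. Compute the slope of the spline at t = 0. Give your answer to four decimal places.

With σ_i denoting the second derivative at x_i, h_i = 1, 1, 2, and Δ_i = (y_(i+1) − y_i)/h_i = -3, 5, 1:
  1·σ_0 + 4·σ_1 + 1·σ_2 = 6(Δ_1 - Δ_0) = 48
  1·σ_1 + 6·σ_2 + 2·σ_3 = 6(Δ_2 - Δ_1) = -24
Clamped end conditions give two more equations: 2h_0·σ_0 + h_0·σ_1 = 6(Δ_0 - s'(-1)) = 0 and h_2·σ_2 + 2h_2·σ_3 = 6(s'(3) - Δ_2) = 18.
Forward elimination and back-substitution give σ_0 = -91/11, σ_1 = 182/11, σ_2 = -109/11, σ_3 = 104/11.
On [0, 1], s'(t) = b_1 + 2c_1·t + 3d_1·t² with b_1 = Δ_1 - h_1(2σ_1 + σ_2)/6 = 25/22, c_1 = σ_1/2 = 91/11, d_1 = (σ_2 - σ_1)/(6h_1) = -97/22. So s'(0) = 25/22.

1.1364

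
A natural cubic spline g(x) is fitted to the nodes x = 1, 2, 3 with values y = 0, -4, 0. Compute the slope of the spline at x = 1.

Put M_i = g'' at the i-th knot. Here h = (1, 1) and Δ = (-4, 4), so the interior equations h_(i-1)·M_(i-1) + 2(h_(i-1)+h_i)·M_i + h_i·M_(i+1) = 6(Δ_i − Δ_(i-1)) read
  1·M_0 + 4·M_1 + 1·M_2 = 6(Δ_1 - Δ_0) = 48
Natural end conditions: M_0 = M_2 = 0.
Solving the tridiagonal system: M_0 = 0, M_1 = 12, M_2 = 0.
On [1, 2], g'(x) = b_0 + 2c_0·(x - 1) + 3d_0·(x - 1)² with b_0 = Δ_0 - h_0(2M_0 + M_1)/6 = -6, c_0 = M_0/2 = 0, d_0 = (M_1 - M_0)/(6h_0) = 2. So g'(1) = -6.

-6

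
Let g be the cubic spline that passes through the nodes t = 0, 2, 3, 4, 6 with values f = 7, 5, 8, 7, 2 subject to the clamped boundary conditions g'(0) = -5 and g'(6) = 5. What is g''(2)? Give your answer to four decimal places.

Write M_i for g''(x_i). With h_i = 2, 1, 1, 2 and divided differences Δ_i = -1, 3, -1, -5/2, the continuity of g' gives the tridiagonal system
  2·M_0 + 6·M_1 + 1·M_2 = 6(Δ_1 - Δ_0) = 24
  1·M_1 + 4·M_2 + 1·M_3 = 6(Δ_2 - Δ_1) = -24
  1·M_2 + 6·M_3 + 2·M_4 = 6(Δ_3 - Δ_2) = -9
Clamped end conditions give two more equations: 2h_0·M_0 + h_0·M_1 = 6(Δ_0 - g'(0)) = 24 and h_3·M_3 + 2h_3·M_4 = 6(g'(6) - Δ_3) = 45.
Forward elimination and back-substitution give M_0 = 509/120, M_1 = 211/60, M_2 = -67/12, M_3 = -311/60, M_4 = 1661/120.

3.5167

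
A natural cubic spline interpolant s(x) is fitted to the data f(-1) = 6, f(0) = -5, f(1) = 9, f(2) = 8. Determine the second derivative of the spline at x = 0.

Write M_i for s''(x_i). With h_i = 1, 1, 1 and divided differences Δ_i = -11, 14, -1, the continuity of s' gives the tridiagonal system
  1·M_0 + 4·M_1 + 1·M_2 = 6(Δ_1 - Δ_0) = 150
  1·M_1 + 4·M_2 + 1·M_3 = 6(Δ_2 - Δ_1) = -90
Natural end conditions: M_0 = M_3 = 0.
Solving the tridiagonal system: M_0 = 0, M_1 = 46, M_2 = -34, M_3 = 0.

46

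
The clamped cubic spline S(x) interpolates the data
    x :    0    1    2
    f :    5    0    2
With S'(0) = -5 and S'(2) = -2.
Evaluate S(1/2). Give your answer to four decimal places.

Let σ_i = S''(x_i). Step sizes h_i = 1, 1; slopes of the chords Δ_i = (y_(i+1) - y_i)/h_i = -5, 2.
  1·σ_0 + 4·σ_1 + 1·σ_2 = 6(Δ_1 - Δ_0) = 42
Clamped end conditions give two more equations: 2h_0·σ_0 + h_0·σ_1 = 6(Δ_0 - S'(0)) = 0 and h_1·σ_1 + 2h_1·σ_2 = 6(S'(2) - Δ_1) = -24.
Hence σ_0 = -9, σ_1 = 18, σ_2 = -21.
On [0, 1], S(x) = 5 - 5·x - 9/2·x² + 9/2·x³.
With x = 1/2: S(1/2) = 31/16.

1.9375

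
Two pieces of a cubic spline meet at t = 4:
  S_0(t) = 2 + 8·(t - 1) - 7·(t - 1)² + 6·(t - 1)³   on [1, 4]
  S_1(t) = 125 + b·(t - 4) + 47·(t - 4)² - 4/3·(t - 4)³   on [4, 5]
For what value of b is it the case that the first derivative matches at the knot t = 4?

S_0'(t) = 8 - 14·(t - 1) + 18·(t - 1)², so S_0'(4) = 128. On the right, S_1'(4) = b, so b = 128.

128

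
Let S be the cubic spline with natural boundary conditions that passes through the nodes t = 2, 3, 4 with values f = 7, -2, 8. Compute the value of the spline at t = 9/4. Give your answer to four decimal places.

3.6367

With M_i denoting the second derivative at x_i, h_i = 1, 1, and Δ_i = (y_(i+1) − y_i)/h_i = -9, 10:
  1·M_0 + 4·M_1 + 1·M_2 = 6(Δ_1 - Δ_0) = 114
Natural end conditions: M_0 = M_2 = 0.
Hence M_0 = 0, M_1 = 57/2, M_2 = 0.
On [2, 3], S(t) = 7 - 55/4·(t - 2) + 0·(t - 2)² + 19/4·(t - 2)³.
With (t - 2) = 1/4: S(9/4) = 931/256.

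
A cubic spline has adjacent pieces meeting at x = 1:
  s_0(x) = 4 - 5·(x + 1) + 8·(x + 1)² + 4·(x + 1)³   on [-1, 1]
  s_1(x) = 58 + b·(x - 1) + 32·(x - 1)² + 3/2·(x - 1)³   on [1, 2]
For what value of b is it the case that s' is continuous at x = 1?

s_0'(x) = -5 + 16·(x + 1) + 12·(x + 1)², so s_0'(1) = 75. On the right, s_1'(1) = b, so b = 75.

75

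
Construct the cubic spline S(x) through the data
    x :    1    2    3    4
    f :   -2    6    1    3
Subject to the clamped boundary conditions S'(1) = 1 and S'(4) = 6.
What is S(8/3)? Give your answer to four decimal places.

Write M_i for S''(x_i). With h_i = 1, 1, 1 and divided differences Δ_i = 8, -5, 2, the continuity of S' gives the tridiagonal system
  1·M_0 + 4·M_1 + 1·M_2 = 6(Δ_1 - Δ_0) = -78
  1·M_1 + 4·M_2 + 1·M_3 = 6(Δ_2 - Δ_1) = 42
Clamped end conditions give two more equations: 2h_0·M_0 + h_0·M_1 = 6(Δ_0 - S'(1)) = 42 and h_2·M_2 + 2h_2·M_3 = 6(S'(4) - Δ_2) = 24.
Forward elimination and back-substitution give M_0 = 566/15, M_1 = -502/15, M_2 = 272/15, M_3 = 44/15.
On [2, 3], S(x) = 6 + 47/15·(x - 2) - 251/15·(x - 2)² + 43/5·(x - 2)³.
With (x - 2) = 2/3: S(8/3) = 16/5.

3.2000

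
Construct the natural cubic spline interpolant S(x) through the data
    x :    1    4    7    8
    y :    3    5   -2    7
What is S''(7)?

Put σ_i = S'' at the i-th knot. Here h = (3, 3, 1) and Δ = (2/3, -7/3, 9), so the interior equations h_(i-1)·σ_(i-1) + 2(h_(i-1)+h_i)·σ_i + h_i·σ_(i+1) = 6(Δ_i − Δ_(i-1)) read
  3·σ_0 + 12·σ_1 + 3·σ_2 = 6(Δ_1 - Δ_0) = -18
  3·σ_1 + 8·σ_2 + 1·σ_3 = 6(Δ_2 - Δ_1) = 68
Natural end conditions: σ_0 = σ_3 = 0.
Solving the tridiagonal system: σ_0 = 0, σ_1 = -4, σ_2 = 10, σ_3 = 0.

10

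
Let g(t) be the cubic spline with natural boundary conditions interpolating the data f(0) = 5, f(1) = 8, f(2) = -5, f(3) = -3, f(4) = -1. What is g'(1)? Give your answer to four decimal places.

-7.7143

Put σ_i = g'' at the i-th knot. Here h = (1, 1, 1, 1) and Δ = (3, -13, 2, 2), so the interior equations h_(i-1)·σ_(i-1) + 2(h_(i-1)+h_i)·σ_i + h_i·σ_(i+1) = 6(Δ_i − Δ_(i-1)) read
  1·σ_0 + 4·σ_1 + 1·σ_2 = 6(Δ_1 - Δ_0) = -96
  1·σ_1 + 4·σ_2 + 1·σ_3 = 6(Δ_2 - Δ_1) = 90
  1·σ_2 + 4·σ_3 + 1·σ_4 = 6(Δ_3 - Δ_2) = 0
Natural end conditions: σ_0 = σ_4 = 0.
Forward elimination and back-substitution give σ_0 = 0, σ_1 = -225/7, σ_2 = 228/7, σ_3 = -57/7, σ_4 = 0.
On [1, 2], g'(t) = b_1 + 2c_1·(t - 1) + 3d_1·(t - 1)² with b_1 = Δ_1 - h_1(2σ_1 + σ_2)/6 = -54/7, c_1 = σ_1/2 = -225/14, d_1 = (σ_2 - σ_1)/(6h_1) = 151/14. So g'(1) = -54/7.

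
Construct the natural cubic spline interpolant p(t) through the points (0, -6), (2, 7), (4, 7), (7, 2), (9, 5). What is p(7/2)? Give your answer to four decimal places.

7.8860

Write M_i for p''(x_i). With h_i = 2, 2, 3, 2 and divided differences Δ_i = 13/2, 0, -5/3, 3/2, the continuity of p' gives the tridiagonal system
  2·M_0 + 8·M_1 + 2·M_2 = 6(Δ_1 - Δ_0) = -39
  2·M_1 + 10·M_2 + 3·M_3 = 6(Δ_2 - Δ_1) = -10
  3·M_2 + 10·M_3 + 2·M_4 = 6(Δ_3 - Δ_2) = 19
Natural end conditions: M_0 = M_4 = 0.
Hence M_0 = 0, M_1 = -3235/688, M_2 = -119/172, M_3 = 725/344, M_4 = 0.
On [2, 4], p(t) = 7 + 3473/1032·(t - 2) - 3235/1376·(t - 2)² + 2759/8256·(t - 2)³.
With (t - 2) = 3/2: p(7/2) = 173619/22016.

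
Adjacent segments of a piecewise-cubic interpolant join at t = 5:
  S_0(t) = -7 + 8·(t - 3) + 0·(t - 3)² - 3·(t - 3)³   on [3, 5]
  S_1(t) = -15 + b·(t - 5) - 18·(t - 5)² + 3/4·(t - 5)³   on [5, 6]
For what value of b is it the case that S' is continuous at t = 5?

S_0'(t) = 8 + 0·(t - 3) - 9·(t - 3)², so S_0'(5) = -28. On the right, S_1'(5) = b, so b = -28.

-28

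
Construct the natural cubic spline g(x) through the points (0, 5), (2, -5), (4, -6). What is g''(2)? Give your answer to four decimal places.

3.3750

Let M_i = g''(x_i). Step sizes h_i = 2, 2; slopes of the chords Δ_i = (y_(i+1) - y_i)/h_i = -5, -1/2.
  2·M_0 + 8·M_1 + 2·M_2 = 6(Δ_1 - Δ_0) = 27
Natural end conditions: M_0 = M_2 = 0.
Solving: M_0 = 0, M_1 = 27/8, M_2 = 0.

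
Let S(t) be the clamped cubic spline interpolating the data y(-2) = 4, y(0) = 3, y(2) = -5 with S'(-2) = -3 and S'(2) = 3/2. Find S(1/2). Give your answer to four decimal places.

0.7656

Put m_i = S'' at the i-th knot. Here h = (2, 2) and Δ = (-1/2, -4), so the interior equations h_(i-1)·m_(i-1) + 2(h_(i-1)+h_i)·m_i + h_i·m_(i+1) = 6(Δ_i − Δ_(i-1)) read
  2·m_0 + 8·m_1 + 2·m_2 = 6(Δ_1 - Δ_0) = -21
Clamped end conditions give two more equations: 2h_0·m_0 + h_0·m_1 = 6(Δ_0 - S'(-2)) = 15 and h_1·m_1 + 2h_1·m_2 = 6(S'(2) - Δ_1) = 33.
Solving: m_0 = 15/2, m_1 = -15/2, m_2 = 12.
On [0, 2], S(t) = 3 - 3·t - 15/4·t² + 13/8·t³.
With t = 1/2: S(1/2) = 49/64.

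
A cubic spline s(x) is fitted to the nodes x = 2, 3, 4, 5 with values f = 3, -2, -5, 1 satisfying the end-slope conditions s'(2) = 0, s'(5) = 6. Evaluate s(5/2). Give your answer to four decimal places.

1.3250

Let M_i = s''(x_i). Step sizes h_i = 1, 1, 1; slopes of the chords Δ_i = (y_(i+1) - y_i)/h_i = -5, -3, 6.
  1·M_0 + 4·M_1 + 1·M_2 = 6(Δ_1 - Δ_0) = 12
  1·M_1 + 4·M_2 + 1·M_3 = 6(Δ_2 - Δ_1) = 54
Clamped end conditions give two more equations: 2h_0·M_0 + h_0·M_1 = 6(Δ_0 - s'(2)) = -30 and h_2·M_2 + 2h_2·M_3 = 6(s'(5) - Δ_2) = 0.
Forward elimination and back-substitution give M_0 = -84/5, M_1 = 18/5, M_2 = 72/5, M_3 = -36/5.
On [2, 3], s(x) = 3 + 0·(x - 2) - 42/5·(x - 2)² + 17/5·(x - 2)³.
With (x - 2) = 1/2: s(5/2) = 53/40.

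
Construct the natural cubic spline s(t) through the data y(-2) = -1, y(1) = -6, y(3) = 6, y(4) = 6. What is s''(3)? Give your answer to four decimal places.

-8.0714

Write M_i for s''(x_i). With h_i = 3, 2, 1 and divided differences Δ_i = -5/3, 6, 0, the continuity of s' gives the tridiagonal system
  3·M_0 + 10·M_1 + 2·M_2 = 6(Δ_1 - Δ_0) = 46
  2·M_1 + 6·M_2 + 1·M_3 = 6(Δ_2 - Δ_1) = -36
Natural end conditions: M_0 = M_3 = 0.
Forward elimination and back-substitution give M_0 = 0, M_1 = 87/14, M_2 = -113/14, M_3 = 0.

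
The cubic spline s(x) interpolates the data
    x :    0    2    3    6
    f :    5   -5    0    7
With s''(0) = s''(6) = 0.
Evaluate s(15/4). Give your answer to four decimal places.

3.3836

Write m_i for s''(x_i). With h_i = 2, 1, 3 and divided differences Δ_i = -5, 5, 7/3, the continuity of s' gives the tridiagonal system
  2·m_0 + 6·m_1 + 1·m_2 = 6(Δ_1 - Δ_0) = 60
  1·m_1 + 8·m_2 + 3·m_3 = 6(Δ_2 - Δ_1) = -16
Natural end conditions: m_0 = m_3 = 0.
Solving: m_0 = 0, m_1 = 496/47, m_2 = -156/47, m_3 = 0.
On [3, 6], s(x) = 0 + 797/141·(x - 3) - 78/47·(x - 3)² + 26/141·(x - 3)³.
With (x - 3) = 3/4: s(15/4) = 5089/1504.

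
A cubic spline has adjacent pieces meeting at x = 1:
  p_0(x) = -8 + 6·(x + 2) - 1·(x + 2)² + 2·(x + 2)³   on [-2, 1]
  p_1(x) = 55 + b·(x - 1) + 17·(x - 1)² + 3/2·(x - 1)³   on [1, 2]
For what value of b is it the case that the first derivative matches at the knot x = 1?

p_0'(x) = 6 - 2·(x + 2) + 6·(x + 2)², so p_0'(1) = 54. On the right, p_1'(1) = b, so b = 54.

54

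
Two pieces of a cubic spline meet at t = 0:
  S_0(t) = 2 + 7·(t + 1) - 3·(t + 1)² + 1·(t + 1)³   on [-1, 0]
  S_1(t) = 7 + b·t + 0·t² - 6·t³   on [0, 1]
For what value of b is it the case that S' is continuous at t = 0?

4

S_0'(t) = 7 - 6·(t + 1) + 3·(t + 1)², so S_0'(0) = 4. On the right, S_1'(0) = b, so b = 4.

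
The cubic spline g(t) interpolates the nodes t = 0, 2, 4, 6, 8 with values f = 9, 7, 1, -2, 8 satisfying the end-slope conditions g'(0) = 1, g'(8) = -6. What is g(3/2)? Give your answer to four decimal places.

Write σ_i for g''(x_i). With h_i = 2, 2, 2, 2 and divided differences Δ_i = -1, -3, -3/2, 5, the continuity of g' gives the tridiagonal system
  2·σ_0 + 8·σ_1 + 2·σ_2 = 6(Δ_1 - Δ_0) = -12
  2·σ_1 + 8·σ_2 + 2·σ_3 = 6(Δ_2 - Δ_1) = 9
  2·σ_2 + 8·σ_3 + 2·σ_4 = 6(Δ_3 - Δ_2) = 39
Clamped end conditions give two more equations: 2h_0·σ_0 + h_0·σ_1 = 6(Δ_0 - g'(0)) = -12 and h_3·σ_3 + 2h_3·σ_4 = 6(g'(8) - Δ_3) = -66.
Forward elimination and back-substitution give σ_0 = -311/112, σ_1 = -25/56, σ_2 = -23/16, σ_3 = 599/56, σ_4 = -2447/112.
On [0, 2], g(t) = 9 + 1·t - 311/224·t² + 87/448·t³.
With t = 3/2: g(3/2) = 28785/3584.

8.0315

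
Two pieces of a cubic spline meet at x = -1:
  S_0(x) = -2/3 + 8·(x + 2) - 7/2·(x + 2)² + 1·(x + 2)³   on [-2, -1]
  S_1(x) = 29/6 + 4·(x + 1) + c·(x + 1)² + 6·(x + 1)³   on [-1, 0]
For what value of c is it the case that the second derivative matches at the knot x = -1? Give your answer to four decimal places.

-0.5000

S_0''(x) = -7 + 6·(x + 2), so S_0''(-1) = -1. On the right, S_1''(-1) = 2c, so c = -1/2.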